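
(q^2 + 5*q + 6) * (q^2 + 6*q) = q^4 + 11*q^3 + 36*q^2 + 36*q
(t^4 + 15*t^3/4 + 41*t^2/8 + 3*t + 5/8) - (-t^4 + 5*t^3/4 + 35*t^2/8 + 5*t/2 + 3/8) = 2*t^4 + 5*t^3/2 + 3*t^2/4 + t/2 + 1/4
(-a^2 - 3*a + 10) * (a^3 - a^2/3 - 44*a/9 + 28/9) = -a^5 - 8*a^4/3 + 143*a^3/9 + 74*a^2/9 - 524*a/9 + 280/9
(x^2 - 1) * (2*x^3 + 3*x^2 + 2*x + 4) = 2*x^5 + 3*x^4 + x^2 - 2*x - 4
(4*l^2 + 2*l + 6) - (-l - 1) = 4*l^2 + 3*l + 7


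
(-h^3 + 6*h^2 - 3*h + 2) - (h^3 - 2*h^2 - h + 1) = -2*h^3 + 8*h^2 - 2*h + 1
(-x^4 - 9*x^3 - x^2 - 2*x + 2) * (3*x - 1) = -3*x^5 - 26*x^4 + 6*x^3 - 5*x^2 + 8*x - 2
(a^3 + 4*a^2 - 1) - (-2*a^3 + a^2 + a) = 3*a^3 + 3*a^2 - a - 1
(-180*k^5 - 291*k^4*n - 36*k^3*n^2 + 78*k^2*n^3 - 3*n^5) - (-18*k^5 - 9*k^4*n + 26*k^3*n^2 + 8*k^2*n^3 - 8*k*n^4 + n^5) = -162*k^5 - 282*k^4*n - 62*k^3*n^2 + 70*k^2*n^3 + 8*k*n^4 - 4*n^5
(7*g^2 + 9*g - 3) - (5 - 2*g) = 7*g^2 + 11*g - 8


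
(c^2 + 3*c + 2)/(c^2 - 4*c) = (c^2 + 3*c + 2)/(c*(c - 4))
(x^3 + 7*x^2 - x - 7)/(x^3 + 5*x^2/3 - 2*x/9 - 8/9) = 9*(x^2 + 6*x - 7)/(9*x^2 + 6*x - 8)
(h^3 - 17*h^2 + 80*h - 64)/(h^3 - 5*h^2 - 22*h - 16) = (h^2 - 9*h + 8)/(h^2 + 3*h + 2)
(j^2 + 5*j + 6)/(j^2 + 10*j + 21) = (j + 2)/(j + 7)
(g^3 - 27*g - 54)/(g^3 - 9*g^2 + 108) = (g + 3)/(g - 6)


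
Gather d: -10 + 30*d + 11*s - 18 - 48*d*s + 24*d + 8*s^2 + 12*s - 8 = d*(54 - 48*s) + 8*s^2 + 23*s - 36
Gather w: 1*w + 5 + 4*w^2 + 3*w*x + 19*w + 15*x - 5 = 4*w^2 + w*(3*x + 20) + 15*x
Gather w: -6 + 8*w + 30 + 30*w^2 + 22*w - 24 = 30*w^2 + 30*w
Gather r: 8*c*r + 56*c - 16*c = 8*c*r + 40*c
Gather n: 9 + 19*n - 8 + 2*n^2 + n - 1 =2*n^2 + 20*n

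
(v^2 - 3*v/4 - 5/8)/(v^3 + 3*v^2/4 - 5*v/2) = (v + 1/2)/(v*(v + 2))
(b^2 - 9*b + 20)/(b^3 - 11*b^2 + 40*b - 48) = (b - 5)/(b^2 - 7*b + 12)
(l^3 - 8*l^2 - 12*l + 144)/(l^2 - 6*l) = l - 2 - 24/l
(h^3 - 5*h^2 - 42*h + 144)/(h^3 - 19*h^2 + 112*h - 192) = (h + 6)/(h - 8)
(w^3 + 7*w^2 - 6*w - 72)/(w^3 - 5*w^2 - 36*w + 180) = (w^2 + w - 12)/(w^2 - 11*w + 30)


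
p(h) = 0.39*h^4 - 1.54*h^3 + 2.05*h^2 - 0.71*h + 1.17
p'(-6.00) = -528.59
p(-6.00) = 917.31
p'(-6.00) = -528.59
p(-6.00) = 917.31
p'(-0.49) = -4.01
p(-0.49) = 2.21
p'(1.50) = 0.31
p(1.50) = 1.49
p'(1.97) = 1.36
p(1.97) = 1.83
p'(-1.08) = -12.49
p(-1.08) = 6.80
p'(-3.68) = -156.11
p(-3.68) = 179.82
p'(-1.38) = -19.27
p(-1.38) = 11.52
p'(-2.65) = -73.05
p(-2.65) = 65.34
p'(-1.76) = -30.74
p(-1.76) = 20.91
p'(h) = 1.56*h^3 - 4.62*h^2 + 4.1*h - 0.71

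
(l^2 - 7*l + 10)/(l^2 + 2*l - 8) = (l - 5)/(l + 4)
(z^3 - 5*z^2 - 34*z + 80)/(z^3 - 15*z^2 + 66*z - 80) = (z + 5)/(z - 5)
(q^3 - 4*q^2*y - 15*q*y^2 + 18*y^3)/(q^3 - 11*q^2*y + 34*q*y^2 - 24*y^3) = (-q - 3*y)/(-q + 4*y)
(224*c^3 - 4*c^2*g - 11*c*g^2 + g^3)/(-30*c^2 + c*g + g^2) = (224*c^3 - 4*c^2*g - 11*c*g^2 + g^3)/(-30*c^2 + c*g + g^2)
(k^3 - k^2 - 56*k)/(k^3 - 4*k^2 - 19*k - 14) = k*(-k^2 + k + 56)/(-k^3 + 4*k^2 + 19*k + 14)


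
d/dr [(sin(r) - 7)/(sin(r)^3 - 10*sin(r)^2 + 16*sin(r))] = (-2*sin(r)^3 + 31*sin(r)^2 - 140*sin(r) + 112)*cos(r)/((sin(r) - 8)^2*(sin(r) - 2)^2*sin(r)^2)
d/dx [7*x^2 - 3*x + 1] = 14*x - 3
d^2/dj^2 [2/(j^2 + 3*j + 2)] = 4*(-j^2 - 3*j + (2*j + 3)^2 - 2)/(j^2 + 3*j + 2)^3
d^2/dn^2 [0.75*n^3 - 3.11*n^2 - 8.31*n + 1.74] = 4.5*n - 6.22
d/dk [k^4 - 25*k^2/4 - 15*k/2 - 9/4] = 4*k^3 - 25*k/2 - 15/2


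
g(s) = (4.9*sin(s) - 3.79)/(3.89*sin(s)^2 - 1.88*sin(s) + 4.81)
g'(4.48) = 0.07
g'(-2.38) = 0.15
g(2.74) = -0.40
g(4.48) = -0.83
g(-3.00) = -0.87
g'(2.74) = -1.06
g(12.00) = -0.93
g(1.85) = 0.14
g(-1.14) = -0.85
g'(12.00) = -0.09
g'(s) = (-7.78*sin(s)*cos(s) + 1.88*cos(s))*(4.9*sin(s) - 3.79)/(3.89*sin(s)^2 - 1.88*sin(s) + 4.81)^2 + 4.9*cos(s)/(3.89*sin(s)^2 - 1.88*sin(s) + 4.81)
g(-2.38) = -0.90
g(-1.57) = -0.82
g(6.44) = -0.66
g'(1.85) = -0.17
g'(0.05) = 0.80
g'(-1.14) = -0.12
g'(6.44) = 0.96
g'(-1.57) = -0.00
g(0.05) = -0.75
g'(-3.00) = -0.44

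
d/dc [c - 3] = 1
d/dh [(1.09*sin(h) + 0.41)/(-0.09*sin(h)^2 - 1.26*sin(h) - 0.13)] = (0.0981*sin(h)^2 + 0.0738000000000001*sin(h) + 0.3749)*cos(h)/(0.0081*sin(h)^4 + 0.2268*sin(h)^3 + 1.611*sin(h)^2 + 0.3276*sin(h) + 0.0169)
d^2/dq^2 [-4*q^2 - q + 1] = -8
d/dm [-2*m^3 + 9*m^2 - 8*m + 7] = -6*m^2 + 18*m - 8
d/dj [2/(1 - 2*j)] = 4/(2*j - 1)^2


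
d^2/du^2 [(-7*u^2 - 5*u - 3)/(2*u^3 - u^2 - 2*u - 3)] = 2*(-28*u^6 - 60*u^5 - 126*u^4 - 257*u^3 - 90*u^2 - 27*u - 36)/(8*u^9 - 12*u^8 - 18*u^7 - 13*u^6 + 54*u^5 + 51*u^4 + 10*u^3 - 63*u^2 - 54*u - 27)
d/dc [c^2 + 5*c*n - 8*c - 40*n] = 2*c + 5*n - 8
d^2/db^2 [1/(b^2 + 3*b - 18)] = 2*(-b^2 - 3*b + (2*b + 3)^2 + 18)/(b^2 + 3*b - 18)^3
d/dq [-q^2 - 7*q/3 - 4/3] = -2*q - 7/3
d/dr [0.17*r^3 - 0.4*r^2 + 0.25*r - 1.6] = 0.51*r^2 - 0.8*r + 0.25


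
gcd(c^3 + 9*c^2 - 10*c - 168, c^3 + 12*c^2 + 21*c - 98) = c + 7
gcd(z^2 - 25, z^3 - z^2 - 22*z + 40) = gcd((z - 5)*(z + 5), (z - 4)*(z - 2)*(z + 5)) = z + 5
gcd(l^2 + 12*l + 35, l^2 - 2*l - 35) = l + 5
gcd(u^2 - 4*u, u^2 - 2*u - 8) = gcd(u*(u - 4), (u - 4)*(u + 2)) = u - 4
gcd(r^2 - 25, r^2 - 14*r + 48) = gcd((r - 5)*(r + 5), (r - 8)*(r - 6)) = 1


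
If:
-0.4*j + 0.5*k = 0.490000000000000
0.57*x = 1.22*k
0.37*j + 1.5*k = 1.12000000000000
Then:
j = -0.22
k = 0.80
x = 1.72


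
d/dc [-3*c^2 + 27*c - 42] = 27 - 6*c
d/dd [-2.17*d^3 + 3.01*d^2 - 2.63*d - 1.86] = -6.51*d^2 + 6.02*d - 2.63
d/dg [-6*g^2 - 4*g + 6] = -12*g - 4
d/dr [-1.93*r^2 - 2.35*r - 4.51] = -3.86*r - 2.35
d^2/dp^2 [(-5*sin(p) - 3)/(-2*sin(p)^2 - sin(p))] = (-20*sin(p)^2 - 38*sin(p) + 22 + 69/sin(p) + 36/sin(p)^2 + 6/sin(p)^3)/(2*sin(p) + 1)^3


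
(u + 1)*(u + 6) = u^2 + 7*u + 6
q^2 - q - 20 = (q - 5)*(q + 4)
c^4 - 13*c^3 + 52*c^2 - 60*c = c*(c - 6)*(c - 5)*(c - 2)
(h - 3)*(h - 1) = h^2 - 4*h + 3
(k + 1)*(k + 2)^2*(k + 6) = k^4 + 11*k^3 + 38*k^2 + 52*k + 24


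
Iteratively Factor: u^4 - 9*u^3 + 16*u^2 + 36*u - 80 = (u + 2)*(u^3 - 11*u^2 + 38*u - 40) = (u - 5)*(u + 2)*(u^2 - 6*u + 8) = (u - 5)*(u - 4)*(u + 2)*(u - 2)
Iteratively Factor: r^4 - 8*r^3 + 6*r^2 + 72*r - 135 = (r - 5)*(r^3 - 3*r^2 - 9*r + 27) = (r - 5)*(r + 3)*(r^2 - 6*r + 9) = (r - 5)*(r - 3)*(r + 3)*(r - 3)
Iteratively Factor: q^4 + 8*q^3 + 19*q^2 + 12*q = (q + 3)*(q^3 + 5*q^2 + 4*q) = (q + 1)*(q + 3)*(q^2 + 4*q) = q*(q + 1)*(q + 3)*(q + 4)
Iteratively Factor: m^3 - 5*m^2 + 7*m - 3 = (m - 3)*(m^2 - 2*m + 1) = (m - 3)*(m - 1)*(m - 1)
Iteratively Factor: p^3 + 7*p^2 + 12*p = (p + 4)*(p^2 + 3*p) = p*(p + 4)*(p + 3)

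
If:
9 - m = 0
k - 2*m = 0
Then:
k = 18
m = 9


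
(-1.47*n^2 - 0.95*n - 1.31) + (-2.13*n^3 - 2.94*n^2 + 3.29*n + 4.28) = -2.13*n^3 - 4.41*n^2 + 2.34*n + 2.97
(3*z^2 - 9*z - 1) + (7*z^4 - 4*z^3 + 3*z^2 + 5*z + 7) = 7*z^4 - 4*z^3 + 6*z^2 - 4*z + 6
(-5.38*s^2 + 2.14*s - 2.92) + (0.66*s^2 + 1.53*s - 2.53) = -4.72*s^2 + 3.67*s - 5.45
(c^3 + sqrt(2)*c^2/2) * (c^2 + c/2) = c^5 + c^4/2 + sqrt(2)*c^4/2 + sqrt(2)*c^3/4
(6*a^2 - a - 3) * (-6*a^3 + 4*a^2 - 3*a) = -36*a^5 + 30*a^4 - 4*a^3 - 9*a^2 + 9*a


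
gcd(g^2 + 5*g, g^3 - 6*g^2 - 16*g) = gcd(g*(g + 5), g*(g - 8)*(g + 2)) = g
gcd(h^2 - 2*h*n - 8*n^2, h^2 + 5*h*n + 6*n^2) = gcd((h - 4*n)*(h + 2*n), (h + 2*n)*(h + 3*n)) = h + 2*n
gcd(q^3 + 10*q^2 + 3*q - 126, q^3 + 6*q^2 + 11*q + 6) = 1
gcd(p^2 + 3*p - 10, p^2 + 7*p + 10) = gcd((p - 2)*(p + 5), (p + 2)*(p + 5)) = p + 5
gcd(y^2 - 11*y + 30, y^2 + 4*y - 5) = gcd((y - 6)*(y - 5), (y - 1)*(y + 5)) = 1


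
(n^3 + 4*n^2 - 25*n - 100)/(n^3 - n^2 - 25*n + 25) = (n + 4)/(n - 1)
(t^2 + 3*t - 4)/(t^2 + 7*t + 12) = (t - 1)/(t + 3)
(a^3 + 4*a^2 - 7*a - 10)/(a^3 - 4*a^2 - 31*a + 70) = (a + 1)/(a - 7)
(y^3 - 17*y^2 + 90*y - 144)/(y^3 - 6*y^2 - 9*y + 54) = (y - 8)/(y + 3)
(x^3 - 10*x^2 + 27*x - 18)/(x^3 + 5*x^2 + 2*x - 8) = (x^2 - 9*x + 18)/(x^2 + 6*x + 8)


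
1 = 1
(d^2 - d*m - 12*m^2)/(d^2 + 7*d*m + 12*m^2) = (d - 4*m)/(d + 4*m)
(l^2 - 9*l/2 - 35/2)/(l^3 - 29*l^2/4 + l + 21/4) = 2*(2*l + 5)/(4*l^2 - l - 3)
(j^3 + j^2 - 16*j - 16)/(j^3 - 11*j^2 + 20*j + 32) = (j + 4)/(j - 8)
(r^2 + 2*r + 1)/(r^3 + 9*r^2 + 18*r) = (r^2 + 2*r + 1)/(r*(r^2 + 9*r + 18))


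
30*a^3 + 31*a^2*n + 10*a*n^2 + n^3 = (2*a + n)*(3*a + n)*(5*a + n)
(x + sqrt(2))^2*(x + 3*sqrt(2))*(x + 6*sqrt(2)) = x^4 + 11*sqrt(2)*x^3 + 74*x^2 + 90*sqrt(2)*x + 72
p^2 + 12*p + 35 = (p + 5)*(p + 7)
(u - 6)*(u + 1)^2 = u^3 - 4*u^2 - 11*u - 6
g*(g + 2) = g^2 + 2*g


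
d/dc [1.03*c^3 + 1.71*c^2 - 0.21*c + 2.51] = 3.09*c^2 + 3.42*c - 0.21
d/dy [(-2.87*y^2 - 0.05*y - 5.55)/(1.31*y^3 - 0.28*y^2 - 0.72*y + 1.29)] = (3.7597*y^4 + 0.131*y^3 + 23.8639*y^2 - 10.5126*y - 4.0605)/(1.7161*y^6 - 0.7336*y^5 - 1.808*y^4 + 3.783*y^3 - 0.204*y^2 - 1.8576*y + 1.6641)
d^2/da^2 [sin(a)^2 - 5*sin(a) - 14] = 5*sin(a) + 2*cos(2*a)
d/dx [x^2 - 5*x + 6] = 2*x - 5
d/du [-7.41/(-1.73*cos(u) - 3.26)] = 12.8193*sin(u)/(1.73*cos(u) + 3.26)^2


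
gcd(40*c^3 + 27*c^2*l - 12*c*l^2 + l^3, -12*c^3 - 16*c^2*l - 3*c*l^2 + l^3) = c + l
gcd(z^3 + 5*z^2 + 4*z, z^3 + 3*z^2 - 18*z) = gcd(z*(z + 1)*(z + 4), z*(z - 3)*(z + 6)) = z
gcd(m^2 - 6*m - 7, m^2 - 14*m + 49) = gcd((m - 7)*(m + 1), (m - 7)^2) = m - 7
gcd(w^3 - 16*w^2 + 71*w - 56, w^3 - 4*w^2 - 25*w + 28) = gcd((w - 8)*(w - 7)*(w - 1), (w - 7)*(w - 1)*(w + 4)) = w^2 - 8*w + 7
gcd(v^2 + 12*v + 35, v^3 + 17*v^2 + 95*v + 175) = v^2 + 12*v + 35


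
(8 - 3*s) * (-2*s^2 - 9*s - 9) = 6*s^3 + 11*s^2 - 45*s - 72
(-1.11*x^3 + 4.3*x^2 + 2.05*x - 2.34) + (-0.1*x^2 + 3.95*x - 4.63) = -1.11*x^3 + 4.2*x^2 + 6.0*x - 6.97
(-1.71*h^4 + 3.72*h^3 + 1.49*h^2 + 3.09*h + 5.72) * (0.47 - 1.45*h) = 2.4795*h^5 - 6.1977*h^4 - 0.4121*h^3 - 3.7802*h^2 - 6.8417*h + 2.6884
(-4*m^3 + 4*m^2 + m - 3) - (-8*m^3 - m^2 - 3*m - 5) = 4*m^3 + 5*m^2 + 4*m + 2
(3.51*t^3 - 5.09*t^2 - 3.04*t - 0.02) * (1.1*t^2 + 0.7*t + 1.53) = 3.861*t^5 - 3.142*t^4 - 1.5367*t^3 - 9.9377*t^2 - 4.6652*t - 0.0306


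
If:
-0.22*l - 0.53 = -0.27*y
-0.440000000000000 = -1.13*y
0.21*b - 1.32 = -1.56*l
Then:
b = 20.63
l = -1.93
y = 0.39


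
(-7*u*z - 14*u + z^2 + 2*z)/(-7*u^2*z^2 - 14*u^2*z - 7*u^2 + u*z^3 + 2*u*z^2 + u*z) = (z + 2)/(u*(z^2 + 2*z + 1))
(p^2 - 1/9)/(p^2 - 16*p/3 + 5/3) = (p + 1/3)/(p - 5)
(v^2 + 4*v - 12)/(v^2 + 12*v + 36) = (v - 2)/(v + 6)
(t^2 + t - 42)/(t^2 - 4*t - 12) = (t + 7)/(t + 2)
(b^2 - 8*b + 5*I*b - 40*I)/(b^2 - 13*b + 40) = (b + 5*I)/(b - 5)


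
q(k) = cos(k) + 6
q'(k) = -sin(k)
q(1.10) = 6.45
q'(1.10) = -0.89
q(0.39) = 6.92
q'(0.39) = -0.38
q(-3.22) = 5.00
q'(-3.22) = -0.08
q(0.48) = 6.89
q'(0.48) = -0.46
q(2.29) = 5.34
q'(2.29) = -0.75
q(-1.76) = 5.81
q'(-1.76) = 0.98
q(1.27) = 6.30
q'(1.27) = -0.96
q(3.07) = 5.00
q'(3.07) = -0.07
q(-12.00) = 6.84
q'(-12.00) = -0.54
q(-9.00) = 5.09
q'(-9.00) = 0.41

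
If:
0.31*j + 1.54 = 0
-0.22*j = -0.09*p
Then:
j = -4.97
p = -12.14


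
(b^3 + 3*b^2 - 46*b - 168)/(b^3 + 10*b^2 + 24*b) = (b - 7)/b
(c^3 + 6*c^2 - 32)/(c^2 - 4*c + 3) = (c^3 + 6*c^2 - 32)/(c^2 - 4*c + 3)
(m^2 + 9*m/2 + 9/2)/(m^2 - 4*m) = (2*m^2 + 9*m + 9)/(2*m*(m - 4))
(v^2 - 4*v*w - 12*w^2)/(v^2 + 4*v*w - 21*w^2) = (v^2 - 4*v*w - 12*w^2)/(v^2 + 4*v*w - 21*w^2)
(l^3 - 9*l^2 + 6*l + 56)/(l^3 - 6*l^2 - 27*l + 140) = (l + 2)/(l + 5)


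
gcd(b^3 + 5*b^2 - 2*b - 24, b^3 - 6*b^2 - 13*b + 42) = b^2 + b - 6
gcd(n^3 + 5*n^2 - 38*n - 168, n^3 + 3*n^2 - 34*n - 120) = n^2 - 2*n - 24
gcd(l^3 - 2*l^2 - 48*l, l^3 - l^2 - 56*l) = l^2 - 8*l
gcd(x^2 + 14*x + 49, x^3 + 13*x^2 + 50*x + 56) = x + 7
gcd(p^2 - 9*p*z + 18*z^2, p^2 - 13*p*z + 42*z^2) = -p + 6*z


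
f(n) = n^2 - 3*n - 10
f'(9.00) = 15.00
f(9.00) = 44.00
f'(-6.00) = -15.00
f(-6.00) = 44.00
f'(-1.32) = -5.64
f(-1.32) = -4.30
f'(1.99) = 0.98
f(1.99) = -12.01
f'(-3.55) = -10.10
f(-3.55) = 13.25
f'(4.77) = 6.54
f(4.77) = -1.56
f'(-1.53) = -6.06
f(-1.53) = -3.07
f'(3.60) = 4.20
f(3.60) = -7.84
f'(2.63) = 2.26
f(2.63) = -10.97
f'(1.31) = -0.38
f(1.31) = -12.21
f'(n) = 2*n - 3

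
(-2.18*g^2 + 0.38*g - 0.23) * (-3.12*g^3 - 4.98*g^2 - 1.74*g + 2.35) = 6.8016*g^5 + 9.6708*g^4 + 2.6184*g^3 - 4.6388*g^2 + 1.2932*g - 0.5405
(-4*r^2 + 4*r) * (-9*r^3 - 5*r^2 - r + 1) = 36*r^5 - 16*r^4 - 16*r^3 - 8*r^2 + 4*r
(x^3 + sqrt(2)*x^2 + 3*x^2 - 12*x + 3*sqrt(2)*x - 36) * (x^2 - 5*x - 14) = x^5 - 2*x^4 + sqrt(2)*x^4 - 41*x^3 - 2*sqrt(2)*x^3 - 29*sqrt(2)*x^2 - 18*x^2 - 42*sqrt(2)*x + 348*x + 504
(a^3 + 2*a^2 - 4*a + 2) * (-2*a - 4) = -2*a^4 - 8*a^3 + 12*a - 8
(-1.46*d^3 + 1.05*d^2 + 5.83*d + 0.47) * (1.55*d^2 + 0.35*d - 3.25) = -2.263*d^5 + 1.1165*d^4 + 14.149*d^3 - 0.6435*d^2 - 18.783*d - 1.5275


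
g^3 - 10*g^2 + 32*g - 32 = (g - 4)^2*(g - 2)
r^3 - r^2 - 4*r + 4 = (r - 2)*(r - 1)*(r + 2)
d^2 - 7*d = d*(d - 7)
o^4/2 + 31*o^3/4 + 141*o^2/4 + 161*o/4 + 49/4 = (o/2 + 1/2)*(o + 1/2)*(o + 7)^2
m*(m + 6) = m^2 + 6*m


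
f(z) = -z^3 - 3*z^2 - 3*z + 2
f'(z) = -3*z^2 - 6*z - 3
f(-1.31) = 3.03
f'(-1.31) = -0.29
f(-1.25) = 3.02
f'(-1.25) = -0.19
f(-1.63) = 3.25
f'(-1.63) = -1.19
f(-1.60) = 3.22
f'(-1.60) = -1.08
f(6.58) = -432.52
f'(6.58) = -172.37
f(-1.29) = 3.02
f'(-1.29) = -0.25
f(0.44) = 0.01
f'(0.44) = -6.22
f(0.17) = 1.40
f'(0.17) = -4.11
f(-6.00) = 128.00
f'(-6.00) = -75.00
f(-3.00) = 11.00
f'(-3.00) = -12.00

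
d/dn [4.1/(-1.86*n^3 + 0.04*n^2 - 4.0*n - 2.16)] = (22.878*n^2 - 0.328*n + 16.4)/(1.86*n^3 - 0.04*n^2 + 4.0*n + 2.16)^2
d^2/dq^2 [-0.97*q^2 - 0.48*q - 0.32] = -1.94000000000000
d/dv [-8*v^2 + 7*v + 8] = 7 - 16*v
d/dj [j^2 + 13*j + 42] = 2*j + 13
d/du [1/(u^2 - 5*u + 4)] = (5 - 2*u)/(u^2 - 5*u + 4)^2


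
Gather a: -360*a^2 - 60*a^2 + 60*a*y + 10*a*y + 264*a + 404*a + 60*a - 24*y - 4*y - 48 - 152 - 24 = -420*a^2 + a*(70*y + 728) - 28*y - 224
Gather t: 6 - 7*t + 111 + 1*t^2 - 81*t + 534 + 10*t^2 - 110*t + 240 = 11*t^2 - 198*t + 891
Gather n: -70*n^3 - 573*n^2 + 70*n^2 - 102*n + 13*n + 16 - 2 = -70*n^3 - 503*n^2 - 89*n + 14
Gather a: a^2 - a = a^2 - a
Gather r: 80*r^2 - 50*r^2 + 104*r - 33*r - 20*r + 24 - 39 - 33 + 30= 30*r^2 + 51*r - 18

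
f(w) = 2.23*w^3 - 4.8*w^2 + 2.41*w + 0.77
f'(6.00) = 185.65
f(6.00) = 324.11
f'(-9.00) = 630.70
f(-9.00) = -2035.39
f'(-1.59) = 34.59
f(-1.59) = -24.16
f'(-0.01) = 2.51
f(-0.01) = 0.75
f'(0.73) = -1.03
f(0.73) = 0.84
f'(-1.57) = 33.97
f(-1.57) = -23.48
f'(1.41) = 2.17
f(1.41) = 0.88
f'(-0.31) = 6.03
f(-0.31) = -0.50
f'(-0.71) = 12.60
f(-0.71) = -4.16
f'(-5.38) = 247.70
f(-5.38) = -498.39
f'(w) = 6.69*w^2 - 9.6*w + 2.41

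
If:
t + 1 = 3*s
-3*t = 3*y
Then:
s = 1/3 - y/3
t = -y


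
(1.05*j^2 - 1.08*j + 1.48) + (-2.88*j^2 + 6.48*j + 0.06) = -1.83*j^2 + 5.4*j + 1.54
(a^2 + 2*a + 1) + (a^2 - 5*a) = 2*a^2 - 3*a + 1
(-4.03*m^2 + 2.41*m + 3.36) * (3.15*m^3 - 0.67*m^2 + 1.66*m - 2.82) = -12.6945*m^5 + 10.2916*m^4 + 2.2795*m^3 + 13.114*m^2 - 1.2186*m - 9.4752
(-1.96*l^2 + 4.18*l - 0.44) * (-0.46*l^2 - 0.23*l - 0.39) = 0.9016*l^4 - 1.472*l^3 + 0.00540000000000004*l^2 - 1.529*l + 0.1716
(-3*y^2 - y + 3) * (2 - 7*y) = 21*y^3 + y^2 - 23*y + 6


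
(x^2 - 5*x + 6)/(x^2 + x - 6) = (x - 3)/(x + 3)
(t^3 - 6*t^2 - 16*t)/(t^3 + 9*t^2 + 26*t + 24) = t*(t - 8)/(t^2 + 7*t + 12)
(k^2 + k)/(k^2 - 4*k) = (k + 1)/(k - 4)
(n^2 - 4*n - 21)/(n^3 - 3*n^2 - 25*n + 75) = (n^2 - 4*n - 21)/(n^3 - 3*n^2 - 25*n + 75)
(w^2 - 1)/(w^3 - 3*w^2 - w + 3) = 1/(w - 3)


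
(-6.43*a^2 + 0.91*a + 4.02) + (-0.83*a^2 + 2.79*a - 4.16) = -7.26*a^2 + 3.7*a - 0.140000000000001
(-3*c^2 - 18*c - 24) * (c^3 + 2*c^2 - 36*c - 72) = -3*c^5 - 24*c^4 + 48*c^3 + 816*c^2 + 2160*c + 1728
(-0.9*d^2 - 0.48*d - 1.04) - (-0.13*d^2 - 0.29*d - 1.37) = -0.77*d^2 - 0.19*d + 0.33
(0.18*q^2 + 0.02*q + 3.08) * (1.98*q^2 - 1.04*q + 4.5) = 0.3564*q^4 - 0.1476*q^3 + 6.8876*q^2 - 3.1132*q + 13.86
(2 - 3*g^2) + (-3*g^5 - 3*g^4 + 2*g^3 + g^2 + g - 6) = -3*g^5 - 3*g^4 + 2*g^3 - 2*g^2 + g - 4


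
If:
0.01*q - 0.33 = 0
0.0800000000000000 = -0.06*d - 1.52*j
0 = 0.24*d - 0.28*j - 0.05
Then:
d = 0.14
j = -0.06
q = 33.00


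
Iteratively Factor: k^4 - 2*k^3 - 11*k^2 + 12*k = (k - 4)*(k^3 + 2*k^2 - 3*k) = (k - 4)*(k - 1)*(k^2 + 3*k) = k*(k - 4)*(k - 1)*(k + 3)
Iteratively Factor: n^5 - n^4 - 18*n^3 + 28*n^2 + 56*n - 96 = (n - 3)*(n^4 + 2*n^3 - 12*n^2 - 8*n + 32) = (n - 3)*(n + 4)*(n^3 - 2*n^2 - 4*n + 8) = (n - 3)*(n - 2)*(n + 4)*(n^2 - 4) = (n - 3)*(n - 2)^2*(n + 4)*(n + 2)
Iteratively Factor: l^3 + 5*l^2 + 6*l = (l)*(l^2 + 5*l + 6) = l*(l + 3)*(l + 2)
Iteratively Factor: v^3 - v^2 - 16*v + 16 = (v + 4)*(v^2 - 5*v + 4) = (v - 1)*(v + 4)*(v - 4)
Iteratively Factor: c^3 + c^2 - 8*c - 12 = (c + 2)*(c^2 - c - 6) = (c - 3)*(c + 2)*(c + 2)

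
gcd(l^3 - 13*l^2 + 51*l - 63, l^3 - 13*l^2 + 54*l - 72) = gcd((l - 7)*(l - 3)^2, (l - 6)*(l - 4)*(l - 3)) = l - 3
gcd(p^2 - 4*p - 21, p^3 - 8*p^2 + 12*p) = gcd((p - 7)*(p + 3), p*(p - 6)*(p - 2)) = 1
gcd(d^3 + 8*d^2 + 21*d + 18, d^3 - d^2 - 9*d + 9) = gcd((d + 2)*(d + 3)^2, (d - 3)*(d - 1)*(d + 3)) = d + 3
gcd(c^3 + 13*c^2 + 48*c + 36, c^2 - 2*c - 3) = c + 1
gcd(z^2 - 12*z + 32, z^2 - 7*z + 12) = z - 4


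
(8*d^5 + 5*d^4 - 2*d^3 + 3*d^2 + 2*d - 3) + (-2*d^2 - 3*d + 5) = 8*d^5 + 5*d^4 - 2*d^3 + d^2 - d + 2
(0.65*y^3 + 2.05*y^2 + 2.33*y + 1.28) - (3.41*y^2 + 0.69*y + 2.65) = 0.65*y^3 - 1.36*y^2 + 1.64*y - 1.37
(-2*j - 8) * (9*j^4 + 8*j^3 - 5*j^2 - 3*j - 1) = -18*j^5 - 88*j^4 - 54*j^3 + 46*j^2 + 26*j + 8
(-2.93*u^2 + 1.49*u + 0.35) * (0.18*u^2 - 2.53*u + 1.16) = -0.5274*u^4 + 7.6811*u^3 - 7.1055*u^2 + 0.8429*u + 0.406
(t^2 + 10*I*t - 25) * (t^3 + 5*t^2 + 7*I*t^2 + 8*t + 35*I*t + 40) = t^5 + 5*t^4 + 17*I*t^4 - 87*t^3 + 85*I*t^3 - 435*t^2 - 95*I*t^2 - 200*t - 475*I*t - 1000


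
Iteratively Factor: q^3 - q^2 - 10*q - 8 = (q - 4)*(q^2 + 3*q + 2) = (q - 4)*(q + 2)*(q + 1)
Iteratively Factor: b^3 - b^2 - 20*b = (b - 5)*(b^2 + 4*b) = b*(b - 5)*(b + 4)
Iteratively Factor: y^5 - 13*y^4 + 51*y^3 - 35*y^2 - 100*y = (y)*(y^4 - 13*y^3 + 51*y^2 - 35*y - 100) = y*(y - 5)*(y^3 - 8*y^2 + 11*y + 20) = y*(y - 5)*(y - 4)*(y^2 - 4*y - 5) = y*(y - 5)^2*(y - 4)*(y + 1)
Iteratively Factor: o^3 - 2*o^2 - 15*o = (o - 5)*(o^2 + 3*o) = (o - 5)*(o + 3)*(o)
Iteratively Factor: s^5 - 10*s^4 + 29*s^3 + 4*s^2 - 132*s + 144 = (s + 2)*(s^4 - 12*s^3 + 53*s^2 - 102*s + 72) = (s - 2)*(s + 2)*(s^3 - 10*s^2 + 33*s - 36) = (s - 4)*(s - 2)*(s + 2)*(s^2 - 6*s + 9) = (s - 4)*(s - 3)*(s - 2)*(s + 2)*(s - 3)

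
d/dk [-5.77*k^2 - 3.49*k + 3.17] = -11.54*k - 3.49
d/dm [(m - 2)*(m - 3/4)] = 2*m - 11/4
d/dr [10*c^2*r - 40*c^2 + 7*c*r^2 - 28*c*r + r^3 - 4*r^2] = 10*c^2 + 14*c*r - 28*c + 3*r^2 - 8*r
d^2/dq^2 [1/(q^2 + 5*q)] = 2*(-q*(q + 5) + (2*q + 5)^2)/(q^3*(q + 5)^3)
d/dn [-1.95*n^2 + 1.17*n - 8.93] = 1.17 - 3.9*n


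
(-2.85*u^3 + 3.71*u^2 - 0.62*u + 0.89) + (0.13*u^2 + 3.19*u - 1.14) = -2.85*u^3 + 3.84*u^2 + 2.57*u - 0.25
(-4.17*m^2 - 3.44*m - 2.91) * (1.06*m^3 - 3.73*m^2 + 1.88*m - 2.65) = -4.4202*m^5 + 11.9077*m^4 + 1.907*m^3 + 15.4376*m^2 + 3.6452*m + 7.7115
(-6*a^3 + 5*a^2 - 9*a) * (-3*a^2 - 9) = 18*a^5 - 15*a^4 + 81*a^3 - 45*a^2 + 81*a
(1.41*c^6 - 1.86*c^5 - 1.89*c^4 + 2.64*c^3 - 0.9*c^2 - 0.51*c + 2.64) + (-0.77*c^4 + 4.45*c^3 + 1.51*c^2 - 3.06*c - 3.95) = 1.41*c^6 - 1.86*c^5 - 2.66*c^4 + 7.09*c^3 + 0.61*c^2 - 3.57*c - 1.31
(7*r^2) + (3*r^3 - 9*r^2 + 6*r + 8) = 3*r^3 - 2*r^2 + 6*r + 8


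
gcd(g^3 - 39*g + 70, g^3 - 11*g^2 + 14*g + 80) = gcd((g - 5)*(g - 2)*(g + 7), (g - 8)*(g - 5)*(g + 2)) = g - 5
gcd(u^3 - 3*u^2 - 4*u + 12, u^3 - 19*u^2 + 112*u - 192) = u - 3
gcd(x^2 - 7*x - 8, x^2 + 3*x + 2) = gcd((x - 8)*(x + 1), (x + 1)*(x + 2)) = x + 1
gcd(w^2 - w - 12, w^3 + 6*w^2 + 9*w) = w + 3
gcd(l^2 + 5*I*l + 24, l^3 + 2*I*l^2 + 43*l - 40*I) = l + 8*I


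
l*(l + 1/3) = l^2 + l/3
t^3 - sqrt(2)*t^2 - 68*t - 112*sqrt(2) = (t - 7*sqrt(2))*(t + 2*sqrt(2))*(t + 4*sqrt(2))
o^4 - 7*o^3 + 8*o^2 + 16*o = o*(o - 4)^2*(o + 1)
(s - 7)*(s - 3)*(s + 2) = s^3 - 8*s^2 + s + 42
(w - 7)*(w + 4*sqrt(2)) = w^2 - 7*w + 4*sqrt(2)*w - 28*sqrt(2)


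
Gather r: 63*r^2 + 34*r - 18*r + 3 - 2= 63*r^2 + 16*r + 1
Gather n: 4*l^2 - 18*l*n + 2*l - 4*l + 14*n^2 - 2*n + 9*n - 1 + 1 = 4*l^2 - 2*l + 14*n^2 + n*(7 - 18*l)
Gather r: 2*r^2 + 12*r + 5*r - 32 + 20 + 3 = 2*r^2 + 17*r - 9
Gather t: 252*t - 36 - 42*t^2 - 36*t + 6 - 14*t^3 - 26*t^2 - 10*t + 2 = -14*t^3 - 68*t^2 + 206*t - 28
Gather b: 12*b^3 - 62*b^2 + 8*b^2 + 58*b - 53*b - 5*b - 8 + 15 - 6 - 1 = 12*b^3 - 54*b^2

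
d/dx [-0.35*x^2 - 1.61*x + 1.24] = -0.7*x - 1.61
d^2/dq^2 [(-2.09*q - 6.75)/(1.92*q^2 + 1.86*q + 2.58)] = (-(2.09*q + 6.75)*(3.84*q + 1.86)*(7.68*q + 3.72) + (24.0768*q + 33.6948)*(1.92*q^2 + 1.86*q + 2.58))/(1.92*q^2 + 1.86*q + 2.58)^3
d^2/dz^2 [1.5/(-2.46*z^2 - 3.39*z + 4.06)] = (18.1548*z^2 + 25.0182*z - 1.5*(4.92*z + 3.39)*(9.84*z + 6.78) - 29.9628)/(2.46*z^2 + 3.39*z - 4.06)^3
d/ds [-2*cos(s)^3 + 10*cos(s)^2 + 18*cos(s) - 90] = 2*(3*cos(s)^2 - 10*cos(s) - 9)*sin(s)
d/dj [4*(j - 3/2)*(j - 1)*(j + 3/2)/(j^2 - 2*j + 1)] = (4*j^2 - 8*j + 9)/(j^2 - 2*j + 1)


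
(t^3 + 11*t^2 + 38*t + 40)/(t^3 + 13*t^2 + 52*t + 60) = (t + 4)/(t + 6)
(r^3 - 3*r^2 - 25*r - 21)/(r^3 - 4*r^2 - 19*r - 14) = (r + 3)/(r + 2)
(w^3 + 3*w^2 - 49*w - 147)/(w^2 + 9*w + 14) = (w^2 - 4*w - 21)/(w + 2)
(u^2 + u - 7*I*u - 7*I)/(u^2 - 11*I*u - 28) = (u + 1)/(u - 4*I)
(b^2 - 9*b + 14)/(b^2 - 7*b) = (b - 2)/b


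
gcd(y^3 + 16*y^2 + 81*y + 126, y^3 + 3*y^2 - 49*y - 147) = y^2 + 10*y + 21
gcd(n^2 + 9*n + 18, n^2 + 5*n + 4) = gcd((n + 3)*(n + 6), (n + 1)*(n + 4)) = 1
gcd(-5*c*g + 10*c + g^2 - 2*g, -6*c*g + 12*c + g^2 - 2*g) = g - 2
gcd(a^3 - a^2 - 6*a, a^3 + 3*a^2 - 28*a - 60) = a + 2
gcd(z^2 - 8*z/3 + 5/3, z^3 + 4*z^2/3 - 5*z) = z - 5/3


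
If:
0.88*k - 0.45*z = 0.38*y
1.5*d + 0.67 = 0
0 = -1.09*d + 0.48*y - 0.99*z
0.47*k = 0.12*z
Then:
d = -0.45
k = 0.10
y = -0.23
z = 0.38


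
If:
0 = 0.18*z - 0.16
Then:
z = 0.89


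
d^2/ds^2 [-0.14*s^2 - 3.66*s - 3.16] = -0.280000000000000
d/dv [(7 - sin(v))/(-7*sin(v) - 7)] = 8*cos(v)/(7*(sin(v) + 1)^2)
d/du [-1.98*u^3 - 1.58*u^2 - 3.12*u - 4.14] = -5.94*u^2 - 3.16*u - 3.12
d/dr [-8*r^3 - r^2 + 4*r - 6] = -24*r^2 - 2*r + 4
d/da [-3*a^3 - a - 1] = -9*a^2 - 1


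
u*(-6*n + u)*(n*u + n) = -6*n^2*u^2 - 6*n^2*u + n*u^3 + n*u^2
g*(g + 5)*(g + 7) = g^3 + 12*g^2 + 35*g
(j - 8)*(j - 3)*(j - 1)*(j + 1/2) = j^4 - 23*j^3/2 + 29*j^2 - 13*j/2 - 12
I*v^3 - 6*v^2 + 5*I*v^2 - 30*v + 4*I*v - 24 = (v + 4)*(v + 6*I)*(I*v + I)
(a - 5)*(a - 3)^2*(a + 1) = a^4 - 10*a^3 + 28*a^2 - 6*a - 45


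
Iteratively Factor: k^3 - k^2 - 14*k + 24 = (k - 3)*(k^2 + 2*k - 8) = (k - 3)*(k - 2)*(k + 4)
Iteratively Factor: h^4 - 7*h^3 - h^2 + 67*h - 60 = (h - 5)*(h^3 - 2*h^2 - 11*h + 12) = (h - 5)*(h - 1)*(h^2 - h - 12) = (h - 5)*(h - 1)*(h + 3)*(h - 4)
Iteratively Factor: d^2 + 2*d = (d + 2)*(d)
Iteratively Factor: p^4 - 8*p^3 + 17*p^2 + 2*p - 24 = (p - 4)*(p^3 - 4*p^2 + p + 6) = (p - 4)*(p + 1)*(p^2 - 5*p + 6) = (p - 4)*(p - 3)*(p + 1)*(p - 2)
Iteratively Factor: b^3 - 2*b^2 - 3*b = (b)*(b^2 - 2*b - 3) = b*(b + 1)*(b - 3)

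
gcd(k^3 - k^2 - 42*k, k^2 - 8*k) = k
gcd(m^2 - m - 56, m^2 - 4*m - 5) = 1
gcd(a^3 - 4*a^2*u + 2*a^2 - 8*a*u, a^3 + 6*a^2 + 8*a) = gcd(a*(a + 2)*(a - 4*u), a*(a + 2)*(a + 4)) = a^2 + 2*a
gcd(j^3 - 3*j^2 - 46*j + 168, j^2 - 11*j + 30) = j - 6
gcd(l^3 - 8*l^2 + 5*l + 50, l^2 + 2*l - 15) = 1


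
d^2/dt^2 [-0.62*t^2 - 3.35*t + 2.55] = -1.24000000000000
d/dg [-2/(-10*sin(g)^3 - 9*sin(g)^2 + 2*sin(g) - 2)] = 4*(-15*sin(g)^2 - 9*sin(g) + 1)*cos(g)/(10*sin(g)^3 + 9*sin(g)^2 - 2*sin(g) + 2)^2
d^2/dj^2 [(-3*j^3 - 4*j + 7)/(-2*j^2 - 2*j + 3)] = 46*(2*j^3 - 6*j^2 + 3*j - 2)/(8*j^6 + 24*j^5 - 12*j^4 - 64*j^3 + 18*j^2 + 54*j - 27)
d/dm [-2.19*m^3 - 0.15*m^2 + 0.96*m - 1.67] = -6.57*m^2 - 0.3*m + 0.96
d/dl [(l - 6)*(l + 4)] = 2*l - 2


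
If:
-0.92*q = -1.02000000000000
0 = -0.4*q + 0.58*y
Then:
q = 1.11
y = 0.76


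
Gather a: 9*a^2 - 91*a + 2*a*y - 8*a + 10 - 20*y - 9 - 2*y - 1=9*a^2 + a*(2*y - 99) - 22*y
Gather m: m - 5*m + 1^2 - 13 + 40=28 - 4*m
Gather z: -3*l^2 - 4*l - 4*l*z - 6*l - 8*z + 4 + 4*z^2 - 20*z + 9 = -3*l^2 - 10*l + 4*z^2 + z*(-4*l - 28) + 13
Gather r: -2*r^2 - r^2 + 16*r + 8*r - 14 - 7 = -3*r^2 + 24*r - 21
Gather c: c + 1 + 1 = c + 2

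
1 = 1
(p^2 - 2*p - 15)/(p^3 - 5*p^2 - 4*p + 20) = (p + 3)/(p^2 - 4)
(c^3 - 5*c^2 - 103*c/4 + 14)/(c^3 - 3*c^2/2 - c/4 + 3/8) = 2*(2*c^2 - 9*c - 56)/(4*c^2 - 4*c - 3)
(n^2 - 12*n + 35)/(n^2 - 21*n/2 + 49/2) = 2*(n - 5)/(2*n - 7)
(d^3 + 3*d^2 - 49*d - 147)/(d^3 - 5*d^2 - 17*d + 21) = (d + 7)/(d - 1)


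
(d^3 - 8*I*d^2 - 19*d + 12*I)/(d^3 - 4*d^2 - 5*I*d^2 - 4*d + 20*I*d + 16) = (d - 3*I)/(d - 4)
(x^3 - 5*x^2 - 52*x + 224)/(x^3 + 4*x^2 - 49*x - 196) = (x^2 - 12*x + 32)/(x^2 - 3*x - 28)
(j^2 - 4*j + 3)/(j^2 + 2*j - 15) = (j - 1)/(j + 5)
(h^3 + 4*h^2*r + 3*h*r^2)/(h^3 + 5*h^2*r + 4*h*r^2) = (h + 3*r)/(h + 4*r)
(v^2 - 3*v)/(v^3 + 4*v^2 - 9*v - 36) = v/(v^2 + 7*v + 12)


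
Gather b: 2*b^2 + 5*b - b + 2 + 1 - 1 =2*b^2 + 4*b + 2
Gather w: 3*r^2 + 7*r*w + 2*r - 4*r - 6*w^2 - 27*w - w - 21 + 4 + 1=3*r^2 - 2*r - 6*w^2 + w*(7*r - 28) - 16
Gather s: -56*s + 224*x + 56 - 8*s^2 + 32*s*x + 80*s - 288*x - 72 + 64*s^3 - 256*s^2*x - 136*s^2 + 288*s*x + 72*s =64*s^3 + s^2*(-256*x - 144) + s*(320*x + 96) - 64*x - 16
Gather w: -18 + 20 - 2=0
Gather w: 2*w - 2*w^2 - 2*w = -2*w^2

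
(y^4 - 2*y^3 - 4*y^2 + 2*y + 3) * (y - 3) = y^5 - 5*y^4 + 2*y^3 + 14*y^2 - 3*y - 9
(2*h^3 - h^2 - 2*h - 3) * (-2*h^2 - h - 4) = -4*h^5 - 3*h^3 + 12*h^2 + 11*h + 12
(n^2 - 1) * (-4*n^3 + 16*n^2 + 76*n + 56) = -4*n^5 + 16*n^4 + 80*n^3 + 40*n^2 - 76*n - 56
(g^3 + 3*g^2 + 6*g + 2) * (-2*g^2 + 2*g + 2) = -2*g^5 - 4*g^4 - 4*g^3 + 14*g^2 + 16*g + 4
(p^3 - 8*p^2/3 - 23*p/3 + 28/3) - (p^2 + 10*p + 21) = p^3 - 11*p^2/3 - 53*p/3 - 35/3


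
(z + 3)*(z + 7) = z^2 + 10*z + 21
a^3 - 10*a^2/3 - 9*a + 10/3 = (a - 5)*(a - 1/3)*(a + 2)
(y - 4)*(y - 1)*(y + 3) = y^3 - 2*y^2 - 11*y + 12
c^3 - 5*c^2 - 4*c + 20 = (c - 5)*(c - 2)*(c + 2)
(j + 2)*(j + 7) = j^2 + 9*j + 14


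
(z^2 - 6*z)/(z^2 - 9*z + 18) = z/(z - 3)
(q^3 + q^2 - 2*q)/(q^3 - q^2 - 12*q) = (-q^2 - q + 2)/(-q^2 + q + 12)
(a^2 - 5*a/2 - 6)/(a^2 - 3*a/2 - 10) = (2*a + 3)/(2*a + 5)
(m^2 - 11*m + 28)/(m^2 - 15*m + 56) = (m - 4)/(m - 8)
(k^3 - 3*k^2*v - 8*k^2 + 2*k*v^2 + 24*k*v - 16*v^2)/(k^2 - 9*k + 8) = (k^2 - 3*k*v + 2*v^2)/(k - 1)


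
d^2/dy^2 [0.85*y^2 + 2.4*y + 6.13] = 1.70000000000000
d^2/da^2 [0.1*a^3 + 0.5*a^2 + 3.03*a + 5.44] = 0.6*a + 1.0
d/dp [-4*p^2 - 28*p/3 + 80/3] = -8*p - 28/3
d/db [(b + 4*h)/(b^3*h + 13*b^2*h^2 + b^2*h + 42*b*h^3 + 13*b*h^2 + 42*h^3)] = (b^3 + 13*b^2*h + b^2 + 42*b*h^2 + 13*b*h + 42*h^2 - (b + 4*h)*(3*b^2 + 26*b*h + 2*b + 42*h^2 + 13*h))/(h*(b^3 + 13*b^2*h + b^2 + 42*b*h^2 + 13*b*h + 42*h^2)^2)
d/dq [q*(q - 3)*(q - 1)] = 3*q^2 - 8*q + 3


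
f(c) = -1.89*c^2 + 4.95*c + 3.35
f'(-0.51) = 6.88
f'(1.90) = -2.23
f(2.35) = 4.54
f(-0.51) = 0.33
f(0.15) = 4.05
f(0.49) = 5.32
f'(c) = 4.95 - 3.78*c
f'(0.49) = 3.10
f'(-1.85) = 11.94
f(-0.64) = -0.59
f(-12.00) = -328.21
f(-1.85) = -12.28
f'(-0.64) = 7.37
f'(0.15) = 4.38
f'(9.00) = -29.07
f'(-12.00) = 50.31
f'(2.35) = -3.93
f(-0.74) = -1.35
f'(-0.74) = 7.75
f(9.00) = -105.19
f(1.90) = 5.93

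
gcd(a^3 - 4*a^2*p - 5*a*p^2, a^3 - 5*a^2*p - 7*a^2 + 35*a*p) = -a^2 + 5*a*p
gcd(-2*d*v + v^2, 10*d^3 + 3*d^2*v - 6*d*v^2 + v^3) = -2*d + v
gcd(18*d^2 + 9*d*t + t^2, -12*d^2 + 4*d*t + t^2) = 6*d + t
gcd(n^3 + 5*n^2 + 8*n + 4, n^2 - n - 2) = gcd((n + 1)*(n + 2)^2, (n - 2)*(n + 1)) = n + 1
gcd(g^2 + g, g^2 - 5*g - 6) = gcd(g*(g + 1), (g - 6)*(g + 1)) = g + 1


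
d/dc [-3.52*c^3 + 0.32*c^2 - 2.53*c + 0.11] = -10.56*c^2 + 0.64*c - 2.53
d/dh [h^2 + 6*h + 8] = 2*h + 6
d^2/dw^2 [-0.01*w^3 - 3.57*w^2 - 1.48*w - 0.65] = -0.06*w - 7.14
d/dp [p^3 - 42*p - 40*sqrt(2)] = 3*p^2 - 42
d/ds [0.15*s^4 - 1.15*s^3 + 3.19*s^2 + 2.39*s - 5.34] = 0.6*s^3 - 3.45*s^2 + 6.38*s + 2.39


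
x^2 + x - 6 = (x - 2)*(x + 3)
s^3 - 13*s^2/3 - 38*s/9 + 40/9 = (s - 5)*(s - 2/3)*(s + 4/3)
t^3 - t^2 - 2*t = t*(t - 2)*(t + 1)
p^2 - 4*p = p*(p - 4)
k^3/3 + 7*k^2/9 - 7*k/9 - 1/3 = (k/3 + 1)*(k - 1)*(k + 1/3)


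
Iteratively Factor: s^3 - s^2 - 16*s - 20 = (s + 2)*(s^2 - 3*s - 10) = (s + 2)^2*(s - 5)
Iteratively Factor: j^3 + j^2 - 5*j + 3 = (j - 1)*(j^2 + 2*j - 3) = (j - 1)^2*(j + 3)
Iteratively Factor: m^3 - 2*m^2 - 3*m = (m - 3)*(m^2 + m) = m*(m - 3)*(m + 1)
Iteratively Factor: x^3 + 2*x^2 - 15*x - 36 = (x + 3)*(x^2 - x - 12) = (x - 4)*(x + 3)*(x + 3)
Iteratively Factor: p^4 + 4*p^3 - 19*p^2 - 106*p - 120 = (p + 4)*(p^3 - 19*p - 30) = (p + 2)*(p + 4)*(p^2 - 2*p - 15) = (p + 2)*(p + 3)*(p + 4)*(p - 5)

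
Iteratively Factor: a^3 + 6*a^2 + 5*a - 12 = (a + 4)*(a^2 + 2*a - 3) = (a + 3)*(a + 4)*(a - 1)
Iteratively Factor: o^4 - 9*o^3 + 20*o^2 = (o)*(o^3 - 9*o^2 + 20*o) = o*(o - 5)*(o^2 - 4*o) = o*(o - 5)*(o - 4)*(o)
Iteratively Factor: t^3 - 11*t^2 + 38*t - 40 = (t - 2)*(t^2 - 9*t + 20) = (t - 4)*(t - 2)*(t - 5)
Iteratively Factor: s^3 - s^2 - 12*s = (s)*(s^2 - s - 12) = s*(s + 3)*(s - 4)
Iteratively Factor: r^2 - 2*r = (r - 2)*(r)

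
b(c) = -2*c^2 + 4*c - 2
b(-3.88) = -47.63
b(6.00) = -50.00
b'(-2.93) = 15.72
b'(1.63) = -2.52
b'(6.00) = -20.00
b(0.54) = -0.42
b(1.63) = -0.79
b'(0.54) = 1.84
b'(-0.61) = 6.44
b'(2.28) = -5.12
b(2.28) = -3.28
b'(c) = 4 - 4*c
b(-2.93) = -30.89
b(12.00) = -242.00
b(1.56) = -0.63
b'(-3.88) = 19.52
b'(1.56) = -2.24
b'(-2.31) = 13.24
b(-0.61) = -5.18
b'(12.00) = -44.00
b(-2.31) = -21.91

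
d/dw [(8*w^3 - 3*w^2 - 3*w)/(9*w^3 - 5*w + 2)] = (27*w^4 - 26*w^3 + 63*w^2 - 12*w - 6)/(81*w^6 - 90*w^4 + 36*w^3 + 25*w^2 - 20*w + 4)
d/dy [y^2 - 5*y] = 2*y - 5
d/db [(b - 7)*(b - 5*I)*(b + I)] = 3*b^2 + b*(-14 - 8*I) + 5 + 28*I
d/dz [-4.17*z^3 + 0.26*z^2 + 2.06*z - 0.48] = -12.51*z^2 + 0.52*z + 2.06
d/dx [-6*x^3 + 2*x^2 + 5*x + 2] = -18*x^2 + 4*x + 5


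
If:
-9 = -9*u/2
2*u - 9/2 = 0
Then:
No Solution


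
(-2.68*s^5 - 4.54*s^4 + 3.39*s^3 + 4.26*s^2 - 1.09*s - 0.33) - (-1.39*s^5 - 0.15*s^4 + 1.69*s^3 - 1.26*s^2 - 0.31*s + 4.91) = -1.29*s^5 - 4.39*s^4 + 1.7*s^3 + 5.52*s^2 - 0.78*s - 5.24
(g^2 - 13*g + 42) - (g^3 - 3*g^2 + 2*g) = -g^3 + 4*g^2 - 15*g + 42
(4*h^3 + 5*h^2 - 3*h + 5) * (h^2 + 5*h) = 4*h^5 + 25*h^4 + 22*h^3 - 10*h^2 + 25*h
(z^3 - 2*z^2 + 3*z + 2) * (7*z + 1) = 7*z^4 - 13*z^3 + 19*z^2 + 17*z + 2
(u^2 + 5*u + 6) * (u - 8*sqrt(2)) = u^3 - 8*sqrt(2)*u^2 + 5*u^2 - 40*sqrt(2)*u + 6*u - 48*sqrt(2)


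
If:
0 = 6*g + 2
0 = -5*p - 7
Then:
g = -1/3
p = -7/5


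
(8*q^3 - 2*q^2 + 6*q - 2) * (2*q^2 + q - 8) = 16*q^5 + 4*q^4 - 54*q^3 + 18*q^2 - 50*q + 16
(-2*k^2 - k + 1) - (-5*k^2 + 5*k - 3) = 3*k^2 - 6*k + 4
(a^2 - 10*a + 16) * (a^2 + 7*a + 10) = a^4 - 3*a^3 - 44*a^2 + 12*a + 160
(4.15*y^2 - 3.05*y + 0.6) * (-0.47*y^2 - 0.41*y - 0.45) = -1.9505*y^4 - 0.268*y^3 - 0.899*y^2 + 1.1265*y - 0.27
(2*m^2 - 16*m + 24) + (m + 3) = 2*m^2 - 15*m + 27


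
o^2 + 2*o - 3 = (o - 1)*(o + 3)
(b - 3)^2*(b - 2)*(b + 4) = b^4 - 4*b^3 - 11*b^2 + 66*b - 72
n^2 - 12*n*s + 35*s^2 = (n - 7*s)*(n - 5*s)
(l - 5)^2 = l^2 - 10*l + 25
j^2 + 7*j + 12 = (j + 3)*(j + 4)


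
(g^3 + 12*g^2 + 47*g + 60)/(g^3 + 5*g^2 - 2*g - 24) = (g + 5)/(g - 2)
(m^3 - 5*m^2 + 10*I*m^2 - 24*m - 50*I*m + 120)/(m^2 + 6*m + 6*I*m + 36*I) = (m^2 + m*(-5 + 4*I) - 20*I)/(m + 6)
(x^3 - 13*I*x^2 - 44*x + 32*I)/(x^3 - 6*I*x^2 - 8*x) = (x^2 - 9*I*x - 8)/(x*(x - 2*I))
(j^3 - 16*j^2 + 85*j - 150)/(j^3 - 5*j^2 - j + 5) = (j^2 - 11*j + 30)/(j^2 - 1)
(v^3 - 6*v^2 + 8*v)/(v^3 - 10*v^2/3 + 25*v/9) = 9*(v^2 - 6*v + 8)/(9*v^2 - 30*v + 25)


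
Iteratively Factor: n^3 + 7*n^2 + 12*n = (n)*(n^2 + 7*n + 12) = n*(n + 3)*(n + 4)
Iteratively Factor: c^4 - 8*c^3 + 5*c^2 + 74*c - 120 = (c - 2)*(c^3 - 6*c^2 - 7*c + 60) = (c - 5)*(c - 2)*(c^2 - c - 12) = (c - 5)*(c - 2)*(c + 3)*(c - 4)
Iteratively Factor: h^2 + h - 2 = (h - 1)*(h + 2)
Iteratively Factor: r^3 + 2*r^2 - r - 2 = (r + 1)*(r^2 + r - 2) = (r + 1)*(r + 2)*(r - 1)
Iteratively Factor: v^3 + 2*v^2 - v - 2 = (v + 2)*(v^2 - 1) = (v + 1)*(v + 2)*(v - 1)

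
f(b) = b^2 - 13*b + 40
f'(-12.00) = -37.00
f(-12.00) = 340.00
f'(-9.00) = -31.00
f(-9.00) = 238.00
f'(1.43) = -10.14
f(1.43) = 23.45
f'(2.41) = -8.18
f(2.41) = 14.48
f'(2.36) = -8.28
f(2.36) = 14.89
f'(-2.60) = -18.20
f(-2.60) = 80.56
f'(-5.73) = -24.46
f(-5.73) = 147.32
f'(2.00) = -9.00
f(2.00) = 18.00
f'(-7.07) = -27.14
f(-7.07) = 181.89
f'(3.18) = -6.64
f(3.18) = 8.77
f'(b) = 2*b - 13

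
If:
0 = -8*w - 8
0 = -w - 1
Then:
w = -1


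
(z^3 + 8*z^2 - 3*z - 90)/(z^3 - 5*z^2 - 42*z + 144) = (z + 5)/(z - 8)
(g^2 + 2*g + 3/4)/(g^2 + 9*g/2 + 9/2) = (g + 1/2)/(g + 3)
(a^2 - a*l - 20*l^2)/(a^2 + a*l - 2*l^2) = (a^2 - a*l - 20*l^2)/(a^2 + a*l - 2*l^2)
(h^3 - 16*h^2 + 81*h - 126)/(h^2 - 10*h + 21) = h - 6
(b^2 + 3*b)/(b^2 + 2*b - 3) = b/(b - 1)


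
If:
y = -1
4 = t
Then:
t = 4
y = -1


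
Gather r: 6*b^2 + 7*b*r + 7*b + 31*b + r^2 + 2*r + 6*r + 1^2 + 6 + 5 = 6*b^2 + 38*b + r^2 + r*(7*b + 8) + 12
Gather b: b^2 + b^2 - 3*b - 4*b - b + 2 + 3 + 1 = 2*b^2 - 8*b + 6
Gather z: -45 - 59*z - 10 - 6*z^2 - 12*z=-6*z^2 - 71*z - 55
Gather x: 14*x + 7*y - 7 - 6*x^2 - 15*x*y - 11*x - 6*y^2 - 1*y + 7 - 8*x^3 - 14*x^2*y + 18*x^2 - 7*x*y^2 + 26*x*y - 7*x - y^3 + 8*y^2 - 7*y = -8*x^3 + x^2*(12 - 14*y) + x*(-7*y^2 + 11*y - 4) - y^3 + 2*y^2 - y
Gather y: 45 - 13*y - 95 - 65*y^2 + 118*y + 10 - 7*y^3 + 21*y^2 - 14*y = -7*y^3 - 44*y^2 + 91*y - 40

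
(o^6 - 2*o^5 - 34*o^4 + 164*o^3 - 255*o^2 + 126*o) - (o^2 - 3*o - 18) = o^6 - 2*o^5 - 34*o^4 + 164*o^3 - 256*o^2 + 129*o + 18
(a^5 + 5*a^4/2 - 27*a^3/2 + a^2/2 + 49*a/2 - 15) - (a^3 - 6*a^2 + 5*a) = a^5 + 5*a^4/2 - 29*a^3/2 + 13*a^2/2 + 39*a/2 - 15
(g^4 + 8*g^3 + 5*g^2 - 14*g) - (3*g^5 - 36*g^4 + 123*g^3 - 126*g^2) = -3*g^5 + 37*g^4 - 115*g^3 + 131*g^2 - 14*g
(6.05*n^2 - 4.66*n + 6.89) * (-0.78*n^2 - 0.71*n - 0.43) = -4.719*n^4 - 0.660699999999999*n^3 - 4.6671*n^2 - 2.8881*n - 2.9627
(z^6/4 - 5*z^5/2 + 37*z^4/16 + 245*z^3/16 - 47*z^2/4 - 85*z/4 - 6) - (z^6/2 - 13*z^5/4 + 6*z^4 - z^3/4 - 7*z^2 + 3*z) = -z^6/4 + 3*z^5/4 - 59*z^4/16 + 249*z^3/16 - 19*z^2/4 - 97*z/4 - 6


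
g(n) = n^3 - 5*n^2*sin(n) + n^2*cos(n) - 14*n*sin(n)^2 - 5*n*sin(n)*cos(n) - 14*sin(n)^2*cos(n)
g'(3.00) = 54.03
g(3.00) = 13.27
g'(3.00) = 54.03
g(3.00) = 13.27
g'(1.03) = -28.57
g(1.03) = -21.08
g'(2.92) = 52.21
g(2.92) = 9.02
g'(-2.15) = 24.73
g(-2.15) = 38.25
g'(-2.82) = 100.12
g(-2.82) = -7.90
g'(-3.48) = 82.86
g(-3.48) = -72.29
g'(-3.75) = 66.30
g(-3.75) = -92.35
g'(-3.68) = 70.19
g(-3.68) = -87.58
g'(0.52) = -24.14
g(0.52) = -6.21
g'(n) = -n^2*sin(n) - 5*n^2*cos(n) + 3*n^2 + 5*n*sin(n)^2 - 28*n*sin(n)*cos(n) - 10*n*sin(n) - 5*n*cos(n)^2 + 2*n*cos(n) + 14*sin(n)^3 - 14*sin(n)^2 - 28*sin(n)*cos(n)^2 - 5*sin(n)*cos(n)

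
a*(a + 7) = a^2 + 7*a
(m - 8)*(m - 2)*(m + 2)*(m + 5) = m^4 - 3*m^3 - 44*m^2 + 12*m + 160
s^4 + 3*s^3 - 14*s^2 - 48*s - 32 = (s - 4)*(s + 1)*(s + 2)*(s + 4)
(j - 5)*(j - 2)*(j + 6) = j^3 - j^2 - 32*j + 60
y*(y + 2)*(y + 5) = y^3 + 7*y^2 + 10*y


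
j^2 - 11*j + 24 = (j - 8)*(j - 3)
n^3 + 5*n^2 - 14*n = n*(n - 2)*(n + 7)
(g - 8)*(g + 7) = g^2 - g - 56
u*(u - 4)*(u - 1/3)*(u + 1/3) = u^4 - 4*u^3 - u^2/9 + 4*u/9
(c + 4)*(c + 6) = c^2 + 10*c + 24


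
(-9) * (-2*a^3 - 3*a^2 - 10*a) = 18*a^3 + 27*a^2 + 90*a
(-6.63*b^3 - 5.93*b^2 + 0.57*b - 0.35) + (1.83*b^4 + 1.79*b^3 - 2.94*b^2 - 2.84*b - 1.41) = 1.83*b^4 - 4.84*b^3 - 8.87*b^2 - 2.27*b - 1.76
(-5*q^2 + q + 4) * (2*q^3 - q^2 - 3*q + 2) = -10*q^5 + 7*q^4 + 22*q^3 - 17*q^2 - 10*q + 8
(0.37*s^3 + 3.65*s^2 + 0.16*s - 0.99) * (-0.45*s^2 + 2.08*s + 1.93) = -0.1665*s^5 - 0.8729*s^4 + 8.2341*s^3 + 7.8228*s^2 - 1.7504*s - 1.9107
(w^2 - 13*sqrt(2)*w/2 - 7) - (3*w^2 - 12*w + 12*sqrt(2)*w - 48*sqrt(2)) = -2*w^2 - 37*sqrt(2)*w/2 + 12*w - 7 + 48*sqrt(2)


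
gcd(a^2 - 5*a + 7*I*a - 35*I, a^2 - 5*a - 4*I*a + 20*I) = a - 5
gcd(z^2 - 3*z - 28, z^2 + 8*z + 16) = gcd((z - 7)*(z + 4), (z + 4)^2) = z + 4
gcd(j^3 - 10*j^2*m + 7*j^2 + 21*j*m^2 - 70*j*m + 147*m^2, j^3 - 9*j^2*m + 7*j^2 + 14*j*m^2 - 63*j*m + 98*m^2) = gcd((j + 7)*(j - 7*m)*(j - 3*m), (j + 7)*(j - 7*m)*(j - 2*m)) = j^2 - 7*j*m + 7*j - 49*m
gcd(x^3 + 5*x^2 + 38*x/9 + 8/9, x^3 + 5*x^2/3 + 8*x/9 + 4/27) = x^2 + x + 2/9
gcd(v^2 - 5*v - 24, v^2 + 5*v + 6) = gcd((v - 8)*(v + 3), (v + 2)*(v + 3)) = v + 3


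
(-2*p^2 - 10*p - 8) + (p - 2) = -2*p^2 - 9*p - 10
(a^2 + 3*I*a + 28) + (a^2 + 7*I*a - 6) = 2*a^2 + 10*I*a + 22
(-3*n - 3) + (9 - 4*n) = 6 - 7*n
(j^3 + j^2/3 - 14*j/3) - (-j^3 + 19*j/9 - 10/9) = 2*j^3 + j^2/3 - 61*j/9 + 10/9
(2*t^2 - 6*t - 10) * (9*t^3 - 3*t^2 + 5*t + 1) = 18*t^5 - 60*t^4 - 62*t^3 + 2*t^2 - 56*t - 10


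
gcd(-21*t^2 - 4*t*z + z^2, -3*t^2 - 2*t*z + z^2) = 1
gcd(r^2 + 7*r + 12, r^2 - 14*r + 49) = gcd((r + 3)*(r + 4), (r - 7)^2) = 1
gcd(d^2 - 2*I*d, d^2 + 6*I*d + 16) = d - 2*I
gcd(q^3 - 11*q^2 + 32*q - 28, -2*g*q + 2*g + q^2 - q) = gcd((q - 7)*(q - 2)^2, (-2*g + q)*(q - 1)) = 1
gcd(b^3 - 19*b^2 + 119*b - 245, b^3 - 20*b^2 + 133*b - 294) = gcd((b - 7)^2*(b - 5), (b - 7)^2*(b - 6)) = b^2 - 14*b + 49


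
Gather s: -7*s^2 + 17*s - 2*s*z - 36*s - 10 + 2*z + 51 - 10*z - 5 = -7*s^2 + s*(-2*z - 19) - 8*z + 36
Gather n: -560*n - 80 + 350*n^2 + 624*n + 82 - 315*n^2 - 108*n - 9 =35*n^2 - 44*n - 7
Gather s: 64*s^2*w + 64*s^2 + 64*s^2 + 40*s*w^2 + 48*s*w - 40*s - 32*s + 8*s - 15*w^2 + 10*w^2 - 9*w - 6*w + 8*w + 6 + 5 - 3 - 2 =s^2*(64*w + 128) + s*(40*w^2 + 48*w - 64) - 5*w^2 - 7*w + 6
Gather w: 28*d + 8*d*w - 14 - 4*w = 28*d + w*(8*d - 4) - 14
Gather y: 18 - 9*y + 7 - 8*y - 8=17 - 17*y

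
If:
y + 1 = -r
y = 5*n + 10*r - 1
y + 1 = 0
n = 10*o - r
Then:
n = 0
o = 0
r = 0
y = -1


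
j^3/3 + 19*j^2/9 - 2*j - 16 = (j/3 + 1)*(j - 8/3)*(j + 6)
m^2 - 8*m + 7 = (m - 7)*(m - 1)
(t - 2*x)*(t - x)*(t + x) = t^3 - 2*t^2*x - t*x^2 + 2*x^3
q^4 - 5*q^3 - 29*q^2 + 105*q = q*(q - 7)*(q - 3)*(q + 5)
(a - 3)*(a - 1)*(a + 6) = a^3 + 2*a^2 - 21*a + 18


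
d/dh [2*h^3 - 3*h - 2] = 6*h^2 - 3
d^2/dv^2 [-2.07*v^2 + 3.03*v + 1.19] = -4.14000000000000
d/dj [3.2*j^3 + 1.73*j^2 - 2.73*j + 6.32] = 9.6*j^2 + 3.46*j - 2.73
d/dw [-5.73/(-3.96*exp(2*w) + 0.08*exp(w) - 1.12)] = (0.4584 - 45.3816*exp(w))*exp(w)/(3.96*exp(2*w) - 0.08*exp(w) + 1.12)^2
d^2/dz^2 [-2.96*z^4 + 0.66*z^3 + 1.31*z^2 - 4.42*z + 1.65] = -35.52*z^2 + 3.96*z + 2.62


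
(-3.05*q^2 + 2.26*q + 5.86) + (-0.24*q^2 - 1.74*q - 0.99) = -3.29*q^2 + 0.52*q + 4.87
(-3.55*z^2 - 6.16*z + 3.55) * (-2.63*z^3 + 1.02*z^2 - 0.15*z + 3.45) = 9.3365*z^5 + 12.5798*z^4 - 15.0872*z^3 - 7.7025*z^2 - 21.7845*z + 12.2475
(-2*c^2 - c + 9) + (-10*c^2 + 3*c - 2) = -12*c^2 + 2*c + 7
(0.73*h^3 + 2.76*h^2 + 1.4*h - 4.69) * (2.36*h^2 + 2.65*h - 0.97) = 1.7228*h^5 + 8.4481*h^4 + 9.9099*h^3 - 10.0356*h^2 - 13.7865*h + 4.5493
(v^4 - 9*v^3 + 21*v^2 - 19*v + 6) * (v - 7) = v^5 - 16*v^4 + 84*v^3 - 166*v^2 + 139*v - 42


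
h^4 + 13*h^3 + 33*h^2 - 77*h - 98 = (h - 2)*(h + 1)*(h + 7)^2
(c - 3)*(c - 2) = c^2 - 5*c + 6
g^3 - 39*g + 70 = (g - 5)*(g - 2)*(g + 7)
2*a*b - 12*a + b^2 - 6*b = (2*a + b)*(b - 6)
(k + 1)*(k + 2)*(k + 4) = k^3 + 7*k^2 + 14*k + 8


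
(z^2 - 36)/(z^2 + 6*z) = (z - 6)/z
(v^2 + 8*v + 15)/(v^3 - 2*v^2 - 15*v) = (v + 5)/(v*(v - 5))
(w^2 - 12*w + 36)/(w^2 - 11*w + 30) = (w - 6)/(w - 5)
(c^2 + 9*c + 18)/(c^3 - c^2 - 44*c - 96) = (c + 6)/(c^2 - 4*c - 32)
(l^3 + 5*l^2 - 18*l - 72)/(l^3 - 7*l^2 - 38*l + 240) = (l^2 - l - 12)/(l^2 - 13*l + 40)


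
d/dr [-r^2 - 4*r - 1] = -2*r - 4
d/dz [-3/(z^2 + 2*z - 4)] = 6*(z + 1)/(z^2 + 2*z - 4)^2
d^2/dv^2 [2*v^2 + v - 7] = 4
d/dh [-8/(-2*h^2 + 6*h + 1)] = 16*(3 - 2*h)/(-2*h^2 + 6*h + 1)^2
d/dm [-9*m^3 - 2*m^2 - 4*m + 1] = -27*m^2 - 4*m - 4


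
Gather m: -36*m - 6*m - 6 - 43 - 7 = -42*m - 56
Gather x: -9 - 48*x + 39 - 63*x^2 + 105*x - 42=-63*x^2 + 57*x - 12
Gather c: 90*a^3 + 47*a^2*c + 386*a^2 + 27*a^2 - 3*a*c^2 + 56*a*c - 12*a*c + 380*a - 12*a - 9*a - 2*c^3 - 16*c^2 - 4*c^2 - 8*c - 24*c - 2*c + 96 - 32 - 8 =90*a^3 + 413*a^2 + 359*a - 2*c^3 + c^2*(-3*a - 20) + c*(47*a^2 + 44*a - 34) + 56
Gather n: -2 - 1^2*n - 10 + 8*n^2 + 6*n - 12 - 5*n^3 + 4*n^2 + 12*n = -5*n^3 + 12*n^2 + 17*n - 24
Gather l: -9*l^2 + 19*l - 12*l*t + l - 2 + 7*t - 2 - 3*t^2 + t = -9*l^2 + l*(20 - 12*t) - 3*t^2 + 8*t - 4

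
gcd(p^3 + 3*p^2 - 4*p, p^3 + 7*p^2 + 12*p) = p^2 + 4*p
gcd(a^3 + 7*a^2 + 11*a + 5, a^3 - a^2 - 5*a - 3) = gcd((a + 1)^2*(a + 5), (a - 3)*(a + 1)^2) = a^2 + 2*a + 1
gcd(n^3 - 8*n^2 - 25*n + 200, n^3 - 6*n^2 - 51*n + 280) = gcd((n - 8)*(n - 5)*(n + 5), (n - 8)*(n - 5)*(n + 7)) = n^2 - 13*n + 40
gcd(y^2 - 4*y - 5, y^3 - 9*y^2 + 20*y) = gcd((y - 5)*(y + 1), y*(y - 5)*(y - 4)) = y - 5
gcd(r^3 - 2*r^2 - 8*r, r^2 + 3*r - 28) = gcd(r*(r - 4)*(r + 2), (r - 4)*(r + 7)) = r - 4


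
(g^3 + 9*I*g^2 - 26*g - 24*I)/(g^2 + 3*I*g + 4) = (g^2 + 5*I*g - 6)/(g - I)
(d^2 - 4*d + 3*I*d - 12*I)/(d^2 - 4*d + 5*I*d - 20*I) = (d + 3*I)/(d + 5*I)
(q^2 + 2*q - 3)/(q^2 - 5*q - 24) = (q - 1)/(q - 8)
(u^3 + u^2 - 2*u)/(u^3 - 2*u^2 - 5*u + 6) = u/(u - 3)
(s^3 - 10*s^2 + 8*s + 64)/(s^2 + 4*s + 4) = (s^2 - 12*s + 32)/(s + 2)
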